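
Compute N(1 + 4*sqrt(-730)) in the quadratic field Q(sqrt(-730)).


N(a + b*sqrt(d)) = a^2 - d*b^2
= (1)^2 - (-730)*(4)^2
= 1 + 11680
= 11681

11681


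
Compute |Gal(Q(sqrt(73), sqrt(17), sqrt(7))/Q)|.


The 3 square roots of distinct primes are multiplicatively independent over Q,
so [K:Q] = 2^3 and Gal(K/Q) is isomorphic to (Z/2Z)^3.
|Gal| = 2^3 = 8

8


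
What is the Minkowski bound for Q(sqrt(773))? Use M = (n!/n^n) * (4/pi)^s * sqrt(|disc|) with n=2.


d = 773, d mod 4 = 1, so disc(K) = d = 773; |disc(K)| = 773
Real quadratic field, so n = 2, s = r2 = 0, r1 = 2
M = (n!/n^n) * (4/pi)^s * sqrt(|disc(K)|) = (2!/2^2) * (4/pi)^0 * sqrt(773)
= 0.5 * 1.000000 * 27.802878
= 13.9014

13.9014


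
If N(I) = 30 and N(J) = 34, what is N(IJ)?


N(IJ) = N(I) * N(J)
= 30 * 34
= 1020

1020


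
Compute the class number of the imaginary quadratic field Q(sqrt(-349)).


K = Q(sqrt(-349)). d mod 4 = 3, so D = disc(K) = 4d = -1396
h(K) equals the number of primitive reduced positive-definite forms (a, b, c) = a*x^2 + b*x*y + c*y^2 with b^2 - 4ac = D,
where reduced means |b| <= a <= c, with b >= 0 whenever |b| = a or a = c, and primitive means gcd(a, b, c) = 1.
Reduced forces 3a^2 <= |D| = 1396, so 1 <= a <= 21; b must have the parity of D, and c = (b^2 - D)/(4a) must be an integer >= a.
Enumerate a = 1..21, b in [-a, a]:
  a=1: (1, 0, 349)  [1]
  a=2: (2, 2, 175)  [1]
  a=3..4: none
  a=5: (5, -2, 70), (5, 2, 70)  [2]
  a=6: none
  a=7: (7, -2, 50), (7, 2, 50)  [2]
  a=8..9: none
  a=10: (10, -2, 35), (10, 2, 35)  [2]
  a=11: (11, -10, 34), (11, 10, 34)  [2]
  a=12..13: none
  a=14: (14, -2, 25), (14, 2, 25)  [2]
  a=15..16: none
  a=17: (17, -10, 22), (17, 10, 22)  [2]
  a=18..21: none
Total reduced forms: 1 + 1 + 2 + 2 + 2 + 2 + 2 + 2 = 14
h = 14

14


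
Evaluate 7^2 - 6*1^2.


x^2 - d*y^2
= 7^2 - 6*1^2
= 49 - 6
= 43

43


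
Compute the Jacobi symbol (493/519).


Compute (493/519) via quadratic reciprocity:
  reciprocity: (493/519) -> +(519/493)
  reduce: (26/493)
  pull out 2: (2/493) = -1  (since 493 mod 8 = 5)
  reciprocity: (13/493) -> +(493/13)
  reduce: (12/13)
  pull out 2: (2/13) = -1  (since 13 mod 8 = 5)
  pull out 2: (2/13) = -1  (since 13 mod 8 = 5)
  reciprocity: (3/13) -> +(13/3)
  reduce: (1/3)
  (1/3) = 1
Product of signs = -1

-1


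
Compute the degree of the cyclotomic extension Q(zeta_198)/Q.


The degree equals Euler's totient phi(198).
198 = 2 * 3^2 * 11
phi(198) = 60

60


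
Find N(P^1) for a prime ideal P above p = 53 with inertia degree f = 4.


N(P^a) = p^(a*f)
= 53^(1*4)
= 53^4
= 7890481

7890481


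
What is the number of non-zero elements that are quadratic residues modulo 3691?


For prime p, the number of non-zero quadratic residues is (p-1)/2.
= (3691-1)/2
= 1845

1845


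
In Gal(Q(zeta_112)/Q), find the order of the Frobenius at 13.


The Frobenius at p in Gal(Q(zeta_n)/Q) = (Z/nZ)* is the class of p, so its order is ord_112(13), the smallest k >= 1 with 13^k = 1 mod 112.
n = 112 = 2^4 * 7, phi(112) = 48; the order divides phi(n).
Divisors of 48: 1, 2, 3, 4, 6, 8, 12, 16, 24, 48
Repeated squaring mod 112: 13^1 = 13, 13^2 = 57, 13^4 = 1, 13^8 = 1, 13^16 = 1, 13^32 = 1
Test divisors in increasing order:
  k=1: 13^1 = 13 mod 112
  k=2: 13^2 = 57 mod 112
  k=3: 13^3 = 57 * 13 = 69 mod 112
  k=4: 13^4 = 1 mod 112  <- first divisor giving 1
Order = 4

4


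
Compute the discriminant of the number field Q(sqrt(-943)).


For K = Q(sqrt(d)) with d squarefree: disc(K) = d if d = 1 mod 4, and disc(K) = 4d if d = 2 or 3 mod 4.
Here d = -943, and d mod 4 = 1.
d = 1 mod 4 (O_K = Z[(1+sqrt(d))/2]), so disc(K) = d = -943

-943


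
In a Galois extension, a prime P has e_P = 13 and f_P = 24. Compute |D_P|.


|D_P| = e * f
= 13 * 24
= 312

312


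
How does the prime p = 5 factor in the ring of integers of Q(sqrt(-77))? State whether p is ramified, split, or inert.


K = Q(sqrt(-77)). Since d mod 4 = 3, disc(K) = -308.
Check p | disc: -308 mod 5 = 2.
p does not divide disc. Compute Legendre symbol (d/p):
3^((5-1)/2) mod 5 = -1
(d/p) = -1, so p is inert: (p) stays prime with e=1, f=2, g=1.
Therefore p is inert.

inert


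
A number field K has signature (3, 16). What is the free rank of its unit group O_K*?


By Dirichlet's unit theorem:
rank = r1 + r2 - 1
= 3 + 16 - 1
= 18

18


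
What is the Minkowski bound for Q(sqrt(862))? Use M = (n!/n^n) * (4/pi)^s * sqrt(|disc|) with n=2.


d = 862, d mod 4 = 2, so disc(K) = 4d = 3448; |disc(K)| = 3448
Real quadratic field, so n = 2, s = r2 = 0, r1 = 2
M = (n!/n^n) * (4/pi)^s * sqrt(|disc(K)|) = (2!/2^2) * (4/pi)^0 * sqrt(3448)
= 0.5 * 1.000000 * 58.719673
= 29.3598

29.3598


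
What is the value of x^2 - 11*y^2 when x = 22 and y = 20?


x^2 - d*y^2
= 22^2 - 11*20^2
= 484 - 4400
= -3916

-3916


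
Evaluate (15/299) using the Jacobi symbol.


Compute (15/299) via quadratic reciprocity:
  reciprocity: (15/299) -> -(299/15)
  reduce: (14/15)
  pull out 2: (2/15) = +1  (since 15 mod 8 = 7)
  reciprocity: (7/15) -> -(15/7)
  reduce: (1/7)
  (1/7) = 1
Product of signs = 1

1


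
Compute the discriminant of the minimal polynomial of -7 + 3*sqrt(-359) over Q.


The element -7 + 3*sqrt(-359) has minimal polynomial:
x^2 + 14*x + 3280
Discriminant = (14)^2 - 4*(3280)
= 196 - 13120
= -12924

-12924


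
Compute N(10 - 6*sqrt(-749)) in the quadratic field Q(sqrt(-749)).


N(a + b*sqrt(d)) = a^2 - d*b^2
= (10)^2 - (-749)*(-6)^2
= 100 + 26964
= 27064

27064


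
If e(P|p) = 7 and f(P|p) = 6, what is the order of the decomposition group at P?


|D_P| = e * f
= 7 * 6
= 42

42


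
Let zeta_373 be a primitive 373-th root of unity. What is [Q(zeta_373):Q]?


The degree equals Euler's totient phi(373).
373 = 373
phi(373) = 372

372


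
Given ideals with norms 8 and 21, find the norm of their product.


N(IJ) = N(I) * N(J)
= 8 * 21
= 168

168


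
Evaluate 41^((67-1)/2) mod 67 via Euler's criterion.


p = 67 is prime and the exponent is (p-1)/2 = 33, so by Euler's criterion 41^33 = (41/67) = +1 or -1 mod 67.
Compute by square-and-multiply:
  33 = 32 + 1 (binary 100001)
  Repeated squaring mod 67: 41^1 = 41, 41^2 = 6, 41^4 = 36, 41^8 = 23, 41^16 = 60, 41^32 = 49
  41^33 = 41^32 * 41^1 = 49 * 41 mod 67
    49 * 41 = 2009 = 66 mod 67
  41^33 = 66 mod 67
Result 66 = p - 1 = -1 mod 67: 41 is a quadratic non-residue mod 67. As a residue in [0, p-1] the value is 66.
41^33 mod 67 = 66

66


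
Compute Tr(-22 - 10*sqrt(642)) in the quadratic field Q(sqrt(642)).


Tr(a + b*sqrt(d)) = (a + b*sqrt(d)) + (a - b*sqrt(d)) = 2a
= 2 * (-22)
= -44

-44


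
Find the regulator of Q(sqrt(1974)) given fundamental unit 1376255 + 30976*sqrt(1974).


epsilon = 1376255 + 30976*sqrt(1974)
= 2.7525e+06
R = ln(2.7525e+06)
= 14.8280

14.8280


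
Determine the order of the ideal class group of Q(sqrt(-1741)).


K = Q(sqrt(-1741)). d mod 4 = 3, so D = disc(K) = 4d = -6964
h(K) equals the number of primitive reduced positive-definite forms (a, b, c) = a*x^2 + b*x*y + c*y^2 with b^2 - 4ac = D,
where reduced means |b| <= a <= c, with b >= 0 whenever |b| = a or a = c, and primitive means gcd(a, b, c) = 1.
Reduced forces 3a^2 <= |D| = 6964, so 1 <= a <= 48; b must have the parity of D, and c = (b^2 - D)/(4a) must be an integer >= a.
Enumerate a = 1..48, b in [-a, a]:
  a=1: (1, 0, 1741)  [1]
  a=2: (2, 2, 871)  [1]
  a=3..4: none
  a=5: (5, -4, 349), (5, 4, 349)  [2]
  a=6: none
  a=7: (7, -6, 250), (7, 6, 250)  [2]
  a=8..9: none
  a=10: (10, -6, 175), (10, 6, 175)  [2]
  a=11..12: none
  a=13: (13, -2, 134), (13, 2, 134)  [2]
  a=14: (14, -6, 125), (14, 6, 125)  [2]
  a=15..18: none
  a=19: (19, -16, 95), (19, 16, 95)  [2]
  a=20..24: none
  a=25: (25, -6, 70), (25, 6, 70)  [2]
  a=26: (26, -2, 67), (26, 2, 67)  [2]
  a=27..28: none
  a=29: (29, -24, 65), (29, 24, 65)  [2]
  a=30..34: none
  a=35: (35, -34, 58), (35, -6, 50), (35, 6, 50), (35, 34, 58)  [4]
  a=36..37: none
  a=38: (38, -22, 49), (38, 22, 49)  [2]
  a=39..48: none
Total reduced forms: 1 + 1 + 2 + 2 + 2 + 2 + 2 + 2 + 2 + 2 + 2 + 4 + 2 = 26
h = 26

26


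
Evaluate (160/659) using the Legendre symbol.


p = 659 is prime, so compute (160/659) with the reciprocity algorithm (Jacobi-symbol steps: pull out 2s via (2/n), flip via reciprocity, reduce):
  pull out 2: (2/659) = -1  (since 659 mod 8 = 3)
  pull out 2: (2/659) = -1  (since 659 mod 8 = 3)
  pull out 2: (2/659) = -1  (since 659 mod 8 = 3)
  pull out 2: (2/659) = -1  (since 659 mod 8 = 3)
  pull out 2: (2/659) = -1  (since 659 mod 8 = 3)
  reciprocity: (5/659) -> +(659/5)
  reduce: (4/5)
  pull out 2: (2/5) = -1  (since 5 mod 8 = 5)
  pull out 2: (2/5) = -1  (since 5 mod 8 = 5)
  (1/5) = 1
Product of signs = -1
(160/659) = -1

-1


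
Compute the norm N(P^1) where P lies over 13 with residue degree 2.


N(P^a) = p^(a*f)
= 13^(1*2)
= 13^2
= 169

169


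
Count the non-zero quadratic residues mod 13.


For prime p, the number of non-zero quadratic residues is (p-1)/2.
= (13-1)/2
= 6

6


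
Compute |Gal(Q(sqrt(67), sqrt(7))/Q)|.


The 2 square roots of distinct primes are multiplicatively independent over Q,
so [K:Q] = 2^2 and Gal(K/Q) is isomorphic to (Z/2Z)^2.
|Gal| = 2^2 = 4

4


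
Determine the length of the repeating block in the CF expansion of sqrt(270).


Run the CF algorithm for sqrt(270).
a_0 = floor(sqrt(270)) = 16; set m_0=0, q_0=1.
Recurrence: m' = q*a - m,  q' = (d - m'^2)/q,  a' = floor((a_0 + m')/q').
  step 1: m=16, q=14, a=2
  step 2: m=12, q=9, a=3
  step 3: m=15, q=5, a=6
  step 4: m=15, q=9, a=3
  step 5: m=12, q=14, a=2
  step 6: m=16, q=1, a=32
a_6 = 2*a_0 = 32, so the period closes here.
sqrt(270) = [16; 2, 3, 6, 3, 2, 32]
Period length = 6

6


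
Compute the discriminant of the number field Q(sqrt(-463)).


For K = Q(sqrt(d)) with d squarefree: disc(K) = d if d = 1 mod 4, and disc(K) = 4d if d = 2 or 3 mod 4.
Here d = -463, and d mod 4 = 1.
d = 1 mod 4 (O_K = Z[(1+sqrt(d))/2]), so disc(K) = d = -463

-463


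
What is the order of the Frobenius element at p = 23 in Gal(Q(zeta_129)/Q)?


The Frobenius at p in Gal(Q(zeta_n)/Q) = (Z/nZ)* is the class of p, so its order is ord_129(23), the smallest k >= 1 with 23^k = 1 mod 129.
n = 129 = 3 * 43, phi(129) = 84; the order divides phi(n).
Divisors of 84: 1, 2, 3, 4, 6, 7, 12, 14, 21, 28, 42, 84
Repeated squaring mod 129: 23^1 = 23, 23^2 = 13, 23^4 = 40, 23^8 = 52, 23^16 = 124, 23^32 = 25, 23^64 = 109
Test divisors in increasing order:
  k=1: 23^1 = 23 mod 129
  k=2: 23^2 = 13 mod 129
  k=3: 23^3 = 13 * 23 = 41 mod 129
  k=4: 23^4 = 40 mod 129
  k=6: 23^6 = 40 * 13 = 4 mod 129
  k=7: 23^7 = 40 * 13 * 23 = 92 mod 129
  k=12: 23^12 = 52 * 40 = 16 mod 129
  k=14: 23^14 = 52 * 40 * 13 = 79 mod 129
  k=21: 23^21 = 124 * 40 * 23 = 44 mod 129
  k=28: 23^28 = 124 * 52 * 40 = 49 mod 129
  k=42: 23^42 = 25 * 52 * 13 = 1 mod 129  <- first divisor giving 1
Order = 42

42


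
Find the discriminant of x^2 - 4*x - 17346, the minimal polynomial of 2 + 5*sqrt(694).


The element 2 + 5*sqrt(694) has minimal polynomial:
x^2 - 4*x - 17346
Discriminant = (-4)^2 - 4*(-17346)
= 16 + 69384
= 69400

69400


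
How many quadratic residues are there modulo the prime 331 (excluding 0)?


For prime p, the number of non-zero quadratic residues is (p-1)/2.
= (331-1)/2
= 165

165


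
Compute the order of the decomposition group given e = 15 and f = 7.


|D_P| = e * f
= 15 * 7
= 105

105


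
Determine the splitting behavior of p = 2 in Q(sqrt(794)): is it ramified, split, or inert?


K = Q(sqrt(794)). Since d mod 4 = 2, disc(K) = 3176.
Check p | disc: 3176 mod 2 = 0.
p divides disc, so p ramifies: (p) = P^2 with e=2, f=1, g=1.
Therefore p is ramified.

ramified


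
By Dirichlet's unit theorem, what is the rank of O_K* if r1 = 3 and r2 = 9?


By Dirichlet's unit theorem:
rank = r1 + r2 - 1
= 3 + 9 - 1
= 11

11


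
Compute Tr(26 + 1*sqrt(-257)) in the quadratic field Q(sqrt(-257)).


Tr(a + b*sqrt(d)) = (a + b*sqrt(d)) + (a - b*sqrt(d)) = 2a
= 2 * (26)
= 52

52


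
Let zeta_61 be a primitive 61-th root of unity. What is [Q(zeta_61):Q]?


The degree equals Euler's totient phi(61).
61 = 61
phi(61) = 60

60


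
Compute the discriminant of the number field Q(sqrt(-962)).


For K = Q(sqrt(d)) with d squarefree: disc(K) = d if d = 1 mod 4, and disc(K) = 4d if d = 2 or 3 mod 4.
Here d = -962, and d mod 4 = 2.
d = 2 mod 4, not 1 (O_K = Z[sqrt(d)]), so disc(K) = 4d = 4 * (-962) = -3848

-3848


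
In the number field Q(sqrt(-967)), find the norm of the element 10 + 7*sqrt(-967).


N(a + b*sqrt(d)) = a^2 - d*b^2
= (10)^2 - (-967)*(7)^2
= 100 + 47383
= 47483

47483


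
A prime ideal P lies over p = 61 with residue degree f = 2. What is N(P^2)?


N(P^a) = p^(a*f)
= 61^(2*2)
= 61^4
= 13845841

13845841


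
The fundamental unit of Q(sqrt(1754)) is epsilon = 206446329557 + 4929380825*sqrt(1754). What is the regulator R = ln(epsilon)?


epsilon = 206446329557 + 4929380825*sqrt(1754)
= 4.1289e+11
R = ln(4.1289e+11)
= 26.7465

26.7465


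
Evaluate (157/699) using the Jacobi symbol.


Compute (157/699) via quadratic reciprocity:
  reciprocity: (157/699) -> +(699/157)
  reduce: (71/157)
  reciprocity: (71/157) -> +(157/71)
  reduce: (15/71)
  reciprocity: (15/71) -> -(71/15)
  reduce: (11/15)
  reciprocity: (11/15) -> -(15/11)
  reduce: (4/11)
  pull out 2: (2/11) = -1  (since 11 mod 8 = 3)
  pull out 2: (2/11) = -1  (since 11 mod 8 = 3)
  (1/11) = 1
Product of signs = 1

1


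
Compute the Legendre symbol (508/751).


p = 751 is prime, so compute (508/751) with the reciprocity algorithm (Jacobi-symbol steps: pull out 2s via (2/n), flip via reciprocity, reduce):
  pull out 2: (2/751) = +1  (since 751 mod 8 = 7)
  pull out 2: (2/751) = +1  (since 751 mod 8 = 7)
  reciprocity: (127/751) -> -(751/127)
  reduce: (116/127)
  pull out 2: (2/127) = +1  (since 127 mod 8 = 7)
  pull out 2: (2/127) = +1  (since 127 mod 8 = 7)
  reciprocity: (29/127) -> +(127/29)
  reduce: (11/29)
  reciprocity: (11/29) -> +(29/11)
  reduce: (7/11)
  reciprocity: (7/11) -> -(11/7)
  reduce: (4/7)
  pull out 2: (2/7) = +1  (since 7 mod 8 = 7)
  pull out 2: (2/7) = +1  (since 7 mod 8 = 7)
  (1/7) = 1
Product of signs = 1
(508/751) = 1

1


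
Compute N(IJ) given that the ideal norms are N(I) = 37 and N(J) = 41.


N(IJ) = N(I) * N(J)
= 37 * 41
= 1517

1517


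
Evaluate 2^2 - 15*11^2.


x^2 - d*y^2
= 2^2 - 15*11^2
= 4 - 1815
= -1811

-1811


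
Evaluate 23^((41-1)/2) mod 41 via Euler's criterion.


p = 41 is prime and the exponent is (p-1)/2 = 20, so by Euler's criterion 23^20 = (23/41) = +1 or -1 mod 41.
Compute by square-and-multiply:
  20 = 16 + 4 (binary 10100)
  Repeated squaring mod 41: 23^1 = 23, 23^2 = 37, 23^4 = 16, 23^8 = 10, 23^16 = 18
  23^20 = 23^16 * 23^4 = 18 * 16 mod 41
    18 * 16 = 288 = 1 mod 41
  23^20 = 1 mod 41
Result 1: 23 is a quadratic residue mod 41.
23^20 mod 41 = 1

1


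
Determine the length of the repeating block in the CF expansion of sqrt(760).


Run the CF algorithm for sqrt(760).
a_0 = floor(sqrt(760)) = 27; set m_0=0, q_0=1.
Recurrence: m' = q*a - m,  q' = (d - m'^2)/q,  a' = floor((a_0 + m')/q').
  step 1: m=27, q=31, a=1
  step 2: m=4, q=24, a=1
  step 3: m=20, q=15, a=3
  step 4: m=25, q=9, a=5
  step 5: m=20, q=40, a=1
  step 6: m=20, q=9, a=5
  step 7: m=25, q=15, a=3
  step 8: m=20, q=24, a=1
  step 9: m=4, q=31, a=1
  step 10: m=27, q=1, a=54
a_10 = 2*a_0 = 54, so the period closes here.
sqrt(760) = [27; 1, 1, 3, 5, 1, 5, 3, 1, 1, 54]
Period length = 10

10


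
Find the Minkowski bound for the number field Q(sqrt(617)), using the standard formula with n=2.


d = 617, d mod 4 = 1, so disc(K) = d = 617; |disc(K)| = 617
Real quadratic field, so n = 2, s = r2 = 0, r1 = 2
M = (n!/n^n) * (4/pi)^s * sqrt(|disc(K)|) = (2!/2^2) * (4/pi)^0 * sqrt(617)
= 0.5 * 1.000000 * 24.839485
= 12.4197

12.4197


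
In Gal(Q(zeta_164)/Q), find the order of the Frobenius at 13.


The Frobenius at p in Gal(Q(zeta_n)/Q) = (Z/nZ)* is the class of p, so its order is ord_164(13), the smallest k >= 1 with 13^k = 1 mod 164.
n = 164 = 2^2 * 41, phi(164) = 80; the order divides phi(n).
Divisors of 80: 1, 2, 4, 5, 8, 10, 16, 20, 40, 80
Repeated squaring mod 164: 13^1 = 13, 13^2 = 5, 13^4 = 25, 13^8 = 133, 13^16 = 141, 13^32 = 37, 13^64 = 57
Test divisors in increasing order:
  k=1: 13^1 = 13 mod 164
  k=2: 13^2 = 5 mod 164
  k=4: 13^4 = 25 mod 164
  k=5: 13^5 = 25 * 13 = 161 mod 164
  k=8: 13^8 = 133 mod 164
  k=10: 13^10 = 133 * 5 = 9 mod 164
  k=16: 13^16 = 141 mod 164
  k=20: 13^20 = 141 * 25 = 81 mod 164
  k=40: 13^40 = 37 * 133 = 1 mod 164  <- first divisor giving 1
Order = 40

40


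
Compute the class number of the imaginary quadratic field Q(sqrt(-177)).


K = Q(sqrt(-177)). d mod 4 = 3, so D = disc(K) = 4d = -708
h(K) equals the number of primitive reduced positive-definite forms (a, b, c) = a*x^2 + b*x*y + c*y^2 with b^2 - 4ac = D,
where reduced means |b| <= a <= c, with b >= 0 whenever |b| = a or a = c, and primitive means gcd(a, b, c) = 1.
Reduced forces 3a^2 <= |D| = 708, so 1 <= a <= 15; b must have the parity of D, and c = (b^2 - D)/(4a) must be an integer >= a.
Enumerate a = 1..15, b in [-a, a]:
  a=1: (1, 0, 177)  [1]
  a=2: (2, 2, 89)  [1]
  a=3: (3, 0, 59)  [1]
  a=4..5: none
  a=6: (6, 6, 31)  [1]
  a=7..15: none
Total reduced forms: 1 + 1 + 1 + 1 = 4
h = 4

4


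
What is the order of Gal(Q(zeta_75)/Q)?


|Gal(Q(zeta_75)/Q)| = phi(75)
= 40

40


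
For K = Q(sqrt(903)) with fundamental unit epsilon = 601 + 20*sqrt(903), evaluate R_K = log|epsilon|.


epsilon = 601 + 20*sqrt(903)
= 1201.9992
R = ln(1201.9992)
= 7.0917

7.0917


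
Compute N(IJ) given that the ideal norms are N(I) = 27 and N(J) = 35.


N(IJ) = N(I) * N(J)
= 27 * 35
= 945

945


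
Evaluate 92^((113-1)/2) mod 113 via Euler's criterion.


p = 113 is prime and the exponent is (p-1)/2 = 56, so by Euler's criterion 92^56 = (92/113) = +1 or -1 mod 113.
Compute by square-and-multiply:
  56 = 32 + 16 + 8 (binary 111000)
  Repeated squaring mod 113: 92^1 = 92, 92^2 = 102, 92^4 = 8, 92^8 = 64, 92^16 = 28, 92^32 = 106
  92^56 = 92^32 * 92^16 * 92^8 = 106 * 28 * 64 mod 113
    106 * 28 = 2968 = 30 mod 113
    30 * 64 = 1920 = 112 mod 113
  92^56 = 112 mod 113
Result 112 = p - 1 = -1 mod 113: 92 is a quadratic non-residue mod 113. As a residue in [0, p-1] the value is 112.
92^56 mod 113 = 112

112


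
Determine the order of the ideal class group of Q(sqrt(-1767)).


K = Q(sqrt(-1767)). d mod 4 = 1, so D = disc(K) = d = -1767
h(K) equals the number of primitive reduced positive-definite forms (a, b, c) = a*x^2 + b*x*y + c*y^2 with b^2 - 4ac = D,
where reduced means |b| <= a <= c, with b >= 0 whenever |b| = a or a = c, and primitive means gcd(a, b, c) = 1.
Reduced forces 3a^2 <= |D| = 1767, so 1 <= a <= 24; b must have the parity of D, and c = (b^2 - D)/(4a) must be an integer >= a.
Enumerate a = 1..24, b in [-a, a]:
  a=1: (1, 1, 442)  [1]
  a=2: (2, -1, 221), (2, 1, 221)  [2]
  a=3: (3, 3, 148)  [1]
  a=4: (4, -3, 111), (4, 3, 111)  [2]
  a=5: none
  a=6: (6, -3, 74), (6, 3, 74)  [2]
  a=7: (7, -5, 64), (7, 5, 64)  [2]
  a=8: (8, -5, 56), (8, 5, 56)  [2]
  a=9..10: none
  a=11: (11, -9, 42), (11, 9, 42)  [2]
  a=12: (12, -3, 37), (12, 3, 37)  [2]
  a=13: (13, -1, 34), (13, 1, 34)  [2]
  a=14: (14, -9, 33), (14, -5, 32), (14, 5, 32), (14, 9, 33)  [4]
  a=15: none
  a=16: (16, -5, 28), (16, 5, 28)  [2]
  a=17: (17, -1, 26), (17, 1, 26)  [2]
  a=18: none
  a=19: (19, 19, 28)  [1]
  a=20: none
  a=21: (21, -9, 22), (21, 9, 22)  [2]
  a=22: (22, 13, 22)  [1]
  a=23: (23, -21, 24), (23, 21, 24)  [2]
  a=24: none
Total reduced forms: 1 + 2 + 1 + 2 + 2 + 2 + 2 + 2 + 2 + 2 + 4 + 2 + 2 + 1 + 2 + 1 + 2 = 32
h = 32

32


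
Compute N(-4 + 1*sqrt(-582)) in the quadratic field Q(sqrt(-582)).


N(a + b*sqrt(d)) = a^2 - d*b^2
= (-4)^2 - (-582)*(1)^2
= 16 + 582
= 598

598


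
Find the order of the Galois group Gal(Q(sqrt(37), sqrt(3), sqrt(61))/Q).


The 3 square roots of distinct primes are multiplicatively independent over Q,
so [K:Q] = 2^3 and Gal(K/Q) is isomorphic to (Z/2Z)^3.
|Gal| = 2^3 = 8

8


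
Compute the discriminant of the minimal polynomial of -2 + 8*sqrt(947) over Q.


The element -2 + 8*sqrt(947) has minimal polynomial:
x^2 + 4*x - 60604
Discriminant = (4)^2 - 4*(-60604)
= 16 + 242416
= 242432

242432


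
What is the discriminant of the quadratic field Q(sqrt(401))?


For K = Q(sqrt(d)) with d squarefree: disc(K) = d if d = 1 mod 4, and disc(K) = 4d if d = 2 or 3 mod 4.
Here d = 401, and d mod 4 = 1.
d = 1 mod 4 (O_K = Z[(1+sqrt(d))/2]), so disc(K) = d = 401

401


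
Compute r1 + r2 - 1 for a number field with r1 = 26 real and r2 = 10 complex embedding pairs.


By Dirichlet's unit theorem:
rank = r1 + r2 - 1
= 26 + 10 - 1
= 35

35


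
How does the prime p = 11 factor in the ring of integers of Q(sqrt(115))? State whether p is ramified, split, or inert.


K = Q(sqrt(115)). Since d mod 4 = 3, disc(K) = 460.
Check p | disc: 460 mod 11 = 9.
p does not divide disc. Compute Legendre symbol (d/p):
5^((11-1)/2) mod 11 = 1
(d/p) = 1, so p splits: (p) = P*P' with e=1, f=1, g=2.
Therefore p is split.

split


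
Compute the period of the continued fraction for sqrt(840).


Run the CF algorithm for sqrt(840).
a_0 = floor(sqrt(840)) = 28; set m_0=0, q_0=1.
Recurrence: m' = q*a - m,  q' = (d - m'^2)/q,  a' = floor((a_0 + m')/q').
  step 1: m=28, q=56, a=1
  step 2: m=28, q=1, a=56
a_2 = 2*a_0 = 56, so the period closes here.
sqrt(840) = [28; 1, 56]
Period length = 2

2


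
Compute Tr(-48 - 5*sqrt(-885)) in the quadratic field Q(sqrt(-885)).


Tr(a + b*sqrt(d)) = (a + b*sqrt(d)) + (a - b*sqrt(d)) = 2a
= 2 * (-48)
= -96

-96


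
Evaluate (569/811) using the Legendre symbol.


p = 811 is prime, so compute (569/811) with the reciprocity algorithm (Jacobi-symbol steps: pull out 2s via (2/n), flip via reciprocity, reduce):
  reciprocity: (569/811) -> +(811/569)
  reduce: (242/569)
  pull out 2: (2/569) = +1  (since 569 mod 8 = 1)
  reciprocity: (121/569) -> +(569/121)
  reduce: (85/121)
  reciprocity: (85/121) -> +(121/85)
  reduce: (36/85)
  pull out 2: (2/85) = -1  (since 85 mod 8 = 5)
  pull out 2: (2/85) = -1  (since 85 mod 8 = 5)
  reciprocity: (9/85) -> +(85/9)
  reduce: (4/9)
  pull out 2: (2/9) = +1  (since 9 mod 8 = 1)
  pull out 2: (2/9) = +1  (since 9 mod 8 = 1)
  (1/9) = 1
Product of signs = 1
(569/811) = 1

1


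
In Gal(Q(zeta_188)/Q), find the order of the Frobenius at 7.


The Frobenius at p in Gal(Q(zeta_n)/Q) = (Z/nZ)* is the class of p, so its order is ord_188(7), the smallest k >= 1 with 7^k = 1 mod 188.
n = 188 = 2^2 * 47, phi(188) = 92; the order divides phi(n).
Divisors of 92: 1, 2, 4, 23, 46, 92
Repeated squaring mod 188: 7^1 = 7, 7^2 = 49, 7^4 = 145, 7^8 = 157, 7^16 = 21, 7^32 = 65, 7^64 = 89
Test divisors in increasing order:
  k=1: 7^1 = 7 mod 188
  k=2: 7^2 = 49 mod 188
  k=4: 7^4 = 145 mod 188
  k=23: 7^23 = 21 * 145 * 49 * 7 = 95 mod 188
  k=46: 7^46 = 65 * 157 * 145 * 49 = 1 mod 188  <- first divisor giving 1
Order = 46

46


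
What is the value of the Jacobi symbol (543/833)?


Compute (543/833) via quadratic reciprocity:
  reciprocity: (543/833) -> +(833/543)
  reduce: (290/543)
  pull out 2: (2/543) = +1  (since 543 mod 8 = 7)
  reciprocity: (145/543) -> +(543/145)
  reduce: (108/145)
  pull out 2: (2/145) = +1  (since 145 mod 8 = 1)
  pull out 2: (2/145) = +1  (since 145 mod 8 = 1)
  reciprocity: (27/145) -> +(145/27)
  reduce: (10/27)
  pull out 2: (2/27) = -1  (since 27 mod 8 = 3)
  reciprocity: (5/27) -> +(27/5)
  reduce: (2/5)
  pull out 2: (2/5) = -1  (since 5 mod 8 = 5)
  (1/5) = 1
Product of signs = 1

1


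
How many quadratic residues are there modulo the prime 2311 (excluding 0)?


For prime p, the number of non-zero quadratic residues is (p-1)/2.
= (2311-1)/2
= 1155

1155


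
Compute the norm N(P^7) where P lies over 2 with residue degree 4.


N(P^a) = p^(a*f)
= 2^(7*4)
= 2^28
= 268435456

268435456


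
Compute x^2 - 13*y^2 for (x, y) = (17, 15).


x^2 - d*y^2
= 17^2 - 13*15^2
= 289 - 2925
= -2636

-2636


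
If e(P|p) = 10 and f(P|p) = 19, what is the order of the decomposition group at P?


|D_P| = e * f
= 10 * 19
= 190

190


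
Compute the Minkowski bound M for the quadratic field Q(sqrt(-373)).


d = -373, d mod 4 = 3, so disc(K) = 4d = -1492; |disc(K)| = 1492
Imaginary quadratic field, so n = 2, s = r2 = 1, r1 = 0
M = (n!/n^n) * (4/pi)^s * sqrt(|disc(K)|) = (2!/2^2) * (4/pi)^1 * sqrt(1492)
= 0.5 * 1.273240 * 38.626416
= 24.5903

24.5903


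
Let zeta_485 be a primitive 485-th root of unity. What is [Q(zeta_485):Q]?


The degree equals Euler's totient phi(485).
485 = 5 * 97
phi(485) = 384

384


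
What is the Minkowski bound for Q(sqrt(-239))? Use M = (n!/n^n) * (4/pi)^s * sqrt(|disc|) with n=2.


d = -239, d mod 4 = 1, so disc(K) = d = -239; |disc(K)| = 239
Imaginary quadratic field, so n = 2, s = r2 = 1, r1 = 0
M = (n!/n^n) * (4/pi)^s * sqrt(|disc(K)|) = (2!/2^2) * (4/pi)^1 * sqrt(239)
= 0.5 * 1.273240 * 15.459625
= 9.8419

9.8419


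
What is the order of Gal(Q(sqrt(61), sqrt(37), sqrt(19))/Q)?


The 3 square roots of distinct primes are multiplicatively independent over Q,
so [K:Q] = 2^3 and Gal(K/Q) is isomorphic to (Z/2Z)^3.
|Gal| = 2^3 = 8

8


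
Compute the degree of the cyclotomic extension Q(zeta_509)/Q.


The degree equals Euler's totient phi(509).
509 = 509
phi(509) = 508

508


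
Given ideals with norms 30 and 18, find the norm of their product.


N(IJ) = N(I) * N(J)
= 30 * 18
= 540

540


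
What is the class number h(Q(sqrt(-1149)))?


K = Q(sqrt(-1149)). d mod 4 = 3, so D = disc(K) = 4d = -4596
h(K) equals the number of primitive reduced positive-definite forms (a, b, c) = a*x^2 + b*x*y + c*y^2 with b^2 - 4ac = D,
where reduced means |b| <= a <= c, with b >= 0 whenever |b| = a or a = c, and primitive means gcd(a, b, c) = 1.
Reduced forces 3a^2 <= |D| = 4596, so 1 <= a <= 39; b must have the parity of D, and c = (b^2 - D)/(4a) must be an integer >= a.
Enumerate a = 1..39, b in [-a, a]:
  a=1: (1, 0, 1149)  [1]
  a=2: (2, 2, 575)  [1]
  a=3: (3, 0, 383)  [1]
  a=4: none
  a=5: (5, -2, 230), (5, 2, 230)  [2]
  a=6: (6, 6, 193)  [1]
  a=7..9: none
  a=10: (10, -2, 115), (10, 2, 115)  [2]
  a=11..14: none
  a=15: (15, -12, 79), (15, 12, 79)  [2]
  a=16..22: none
  a=23: (23, -2, 50), (23, 2, 50)  [2]
  a=24: none
  a=25: (25, -2, 46), (25, 2, 46)  [2]
  a=26..29: none
  a=30: (30, -18, 41), (30, 18, 41)  [2]
  a=31..39: none
Total reduced forms: 1 + 1 + 1 + 2 + 1 + 2 + 2 + 2 + 2 + 2 = 16
h = 16

16


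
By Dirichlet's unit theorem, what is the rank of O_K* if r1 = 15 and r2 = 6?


By Dirichlet's unit theorem:
rank = r1 + r2 - 1
= 15 + 6 - 1
= 20

20


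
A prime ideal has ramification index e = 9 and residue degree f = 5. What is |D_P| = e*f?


|D_P| = e * f
= 9 * 5
= 45

45


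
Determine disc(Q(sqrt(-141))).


For K = Q(sqrt(d)) with d squarefree: disc(K) = d if d = 1 mod 4, and disc(K) = 4d if d = 2 or 3 mod 4.
Here d = -141, and d mod 4 = 3.
d = 3 mod 4, not 1 (O_K = Z[sqrt(d)]), so disc(K) = 4d = 4 * (-141) = -564

-564


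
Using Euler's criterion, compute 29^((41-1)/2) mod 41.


p = 41 is prime and the exponent is (p-1)/2 = 20, so by Euler's criterion 29^20 = (29/41) = +1 or -1 mod 41.
Compute by square-and-multiply:
  20 = 16 + 4 (binary 10100)
  Repeated squaring mod 41: 29^1 = 29, 29^2 = 21, 29^4 = 31, 29^8 = 18, 29^16 = 37
  29^20 = 29^16 * 29^4 = 37 * 31 mod 41
    37 * 31 = 1147 = 40 mod 41
  29^20 = 40 mod 41
Result 40 = p - 1 = -1 mod 41: 29 is a quadratic non-residue mod 41. As a residue in [0, p-1] the value is 40.
29^20 mod 41 = 40

40


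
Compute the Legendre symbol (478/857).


p = 857 is prime, so compute (478/857) with the reciprocity algorithm (Jacobi-symbol steps: pull out 2s via (2/n), flip via reciprocity, reduce):
  pull out 2: (2/857) = +1  (since 857 mod 8 = 1)
  reciprocity: (239/857) -> +(857/239)
  reduce: (140/239)
  pull out 2: (2/239) = +1  (since 239 mod 8 = 7)
  pull out 2: (2/239) = +1  (since 239 mod 8 = 7)
  reciprocity: (35/239) -> -(239/35)
  reduce: (29/35)
  reciprocity: (29/35) -> +(35/29)
  reduce: (6/29)
  pull out 2: (2/29) = -1  (since 29 mod 8 = 5)
  reciprocity: (3/29) -> +(29/3)
  reduce: (2/3)
  pull out 2: (2/3) = -1  (since 3 mod 8 = 3)
  (1/3) = 1
Product of signs = -1
(478/857) = -1

-1


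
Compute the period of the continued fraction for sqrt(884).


Run the CF algorithm for sqrt(884).
a_0 = floor(sqrt(884)) = 29; set m_0=0, q_0=1.
Recurrence: m' = q*a - m,  q' = (d - m'^2)/q,  a' = floor((a_0 + m')/q').
  step 1: m=29, q=43, a=1
  step 2: m=14, q=16, a=2
  step 3: m=18, q=35, a=1
  step 4: m=17, q=17, a=2
  step 5: m=17, q=35, a=1
  step 6: m=18, q=16, a=2
  step 7: m=14, q=43, a=1
  step 8: m=29, q=1, a=58
a_8 = 2*a_0 = 58, so the period closes here.
sqrt(884) = [29; 1, 2, 1, 2, 1, 2, 1, 58]
Period length = 8

8


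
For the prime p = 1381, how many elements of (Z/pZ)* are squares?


For prime p, the number of non-zero quadratic residues is (p-1)/2.
= (1381-1)/2
= 690

690


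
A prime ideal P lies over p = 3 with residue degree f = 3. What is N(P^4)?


N(P^a) = p^(a*f)
= 3^(4*3)
= 3^12
= 531441

531441


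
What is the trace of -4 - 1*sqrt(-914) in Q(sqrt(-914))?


Tr(a + b*sqrt(d)) = (a + b*sqrt(d)) + (a - b*sqrt(d)) = 2a
= 2 * (-4)
= -8

-8


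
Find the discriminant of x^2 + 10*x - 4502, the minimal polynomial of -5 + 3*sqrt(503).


The element -5 + 3*sqrt(503) has minimal polynomial:
x^2 + 10*x - 4502
Discriminant = (10)^2 - 4*(-4502)
= 100 + 18008
= 18108

18108


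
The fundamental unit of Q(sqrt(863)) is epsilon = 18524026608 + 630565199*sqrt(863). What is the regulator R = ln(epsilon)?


epsilon = 18524026608 + 630565199*sqrt(863)
= 3.7048e+10
R = ln(3.7048e+10)
= 24.3355

24.3355


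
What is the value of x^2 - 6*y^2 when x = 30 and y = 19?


x^2 - d*y^2
= 30^2 - 6*19^2
= 900 - 2166
= -1266

-1266


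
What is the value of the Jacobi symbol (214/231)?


Compute (214/231) via quadratic reciprocity:
  pull out 2: (2/231) = +1  (since 231 mod 8 = 7)
  reciprocity: (107/231) -> -(231/107)
  reduce: (17/107)
  reciprocity: (17/107) -> +(107/17)
  reduce: (5/17)
  reciprocity: (5/17) -> +(17/5)
  reduce: (2/5)
  pull out 2: (2/5) = -1  (since 5 mod 8 = 5)
  (1/5) = 1
Product of signs = 1

1


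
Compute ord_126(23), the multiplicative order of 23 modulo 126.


We want ord_126(23), the smallest k >= 1 with 23^k = 1 mod 126.
n = 126 = 2 * 3^2 * 7, phi(126) = 36; the order divides phi(n).
Divisors of 36: 1, 2, 3, 4, 6, 9, 12, 18, 36
Repeated squaring mod 126: 23^1 = 23, 23^2 = 25, 23^4 = 121, 23^8 = 25, 23^16 = 121, 23^32 = 25
Test divisors in increasing order:
  k=1: 23^1 = 23 mod 126
  k=2: 23^2 = 25 mod 126
  k=3: 23^3 = 25 * 23 = 71 mod 126
  k=4: 23^4 = 121 mod 126
  k=6: 23^6 = 121 * 25 = 1 mod 126  <- first divisor giving 1
Order = 6

6


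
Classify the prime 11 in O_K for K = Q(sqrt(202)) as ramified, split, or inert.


K = Q(sqrt(202)). Since d mod 4 = 2, disc(K) = 808.
Check p | disc: 808 mod 11 = 5.
p does not divide disc. Compute Legendre symbol (d/p):
4^((11-1)/2) mod 11 = 1
(d/p) = 1, so p splits: (p) = P*P' with e=1, f=1, g=2.
Therefore p is split.

split


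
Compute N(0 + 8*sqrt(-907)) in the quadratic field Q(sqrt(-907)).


N(a + b*sqrt(d)) = a^2 - d*b^2
= (0)^2 - (-907)*(8)^2
= 0 + 58048
= 58048

58048


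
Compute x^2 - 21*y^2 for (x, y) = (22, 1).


x^2 - d*y^2
= 22^2 - 21*1^2
= 484 - 21
= 463

463


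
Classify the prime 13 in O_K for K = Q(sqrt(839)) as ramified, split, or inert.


K = Q(sqrt(839)). Since d mod 4 = 3, disc(K) = 3356.
Check p | disc: 3356 mod 13 = 2.
p does not divide disc. Compute Legendre symbol (d/p):
7^((13-1)/2) mod 13 = -1
(d/p) = -1, so p is inert: (p) stays prime with e=1, f=2, g=1.
Therefore p is inert.

inert


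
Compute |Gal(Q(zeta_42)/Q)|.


|Gal(Q(zeta_42)/Q)| = phi(42)
= 12

12


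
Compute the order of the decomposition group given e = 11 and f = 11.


|D_P| = e * f
= 11 * 11
= 121

121


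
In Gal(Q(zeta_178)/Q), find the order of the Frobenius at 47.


The Frobenius at p in Gal(Q(zeta_n)/Q) = (Z/nZ)* is the class of p, so its order is ord_178(47), the smallest k >= 1 with 47^k = 1 mod 178.
n = 178 = 2 * 89, phi(178) = 88; the order divides phi(n).
Divisors of 88: 1, 2, 4, 8, 11, 22, 44, 88
Repeated squaring mod 178: 47^1 = 47, 47^2 = 73, 47^4 = 167, 47^8 = 121, 47^16 = 45, 47^32 = 67, 47^64 = 39
Test divisors in increasing order:
  k=1: 47^1 = 47 mod 178
  k=2: 47^2 = 73 mod 178
  k=4: 47^4 = 167 mod 178
  k=8: 47^8 = 121 mod 178
  k=11: 47^11 = 121 * 73 * 47 = 55 mod 178
  k=22: 47^22 = 45 * 167 * 73 = 177 mod 178
  k=44: 47^44 = 67 * 121 * 167 = 1 mod 178  <- first divisor giving 1
Order = 44

44


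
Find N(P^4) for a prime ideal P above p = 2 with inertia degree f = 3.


N(P^a) = p^(a*f)
= 2^(4*3)
= 2^12
= 4096

4096


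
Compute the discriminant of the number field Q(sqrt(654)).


For K = Q(sqrt(d)) with d squarefree: disc(K) = d if d = 1 mod 4, and disc(K) = 4d if d = 2 or 3 mod 4.
Here d = 654, and d mod 4 = 2.
d = 2 mod 4, not 1 (O_K = Z[sqrt(d)]), so disc(K) = 4d = 4 * (654) = 2616

2616


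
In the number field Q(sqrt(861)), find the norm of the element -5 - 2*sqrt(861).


N(a + b*sqrt(d)) = a^2 - d*b^2
= (-5)^2 - (861)*(-2)^2
= 25 - 3444
= -3419

-3419


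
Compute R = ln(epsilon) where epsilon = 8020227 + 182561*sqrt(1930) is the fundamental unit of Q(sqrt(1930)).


epsilon = 8020227 + 182561*sqrt(1930)
= 1.6040e+07
R = ln(1.6040e+07)
= 16.5906

16.5906


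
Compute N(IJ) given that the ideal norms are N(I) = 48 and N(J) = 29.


N(IJ) = N(I) * N(J)
= 48 * 29
= 1392

1392


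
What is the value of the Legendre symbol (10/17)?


p = 17 is prime, so compute (10/17) with the reciprocity algorithm (Jacobi-symbol steps: pull out 2s via (2/n), flip via reciprocity, reduce):
  pull out 2: (2/17) = +1  (since 17 mod 8 = 1)
  reciprocity: (5/17) -> +(17/5)
  reduce: (2/5)
  pull out 2: (2/5) = -1  (since 5 mod 8 = 5)
  (1/5) = 1
Product of signs = -1
(10/17) = -1

-1


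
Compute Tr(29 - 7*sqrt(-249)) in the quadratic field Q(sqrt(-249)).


Tr(a + b*sqrt(d)) = (a + b*sqrt(d)) + (a - b*sqrt(d)) = 2a
= 2 * (29)
= 58

58


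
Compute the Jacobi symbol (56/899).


Compute (56/899) via quadratic reciprocity:
  pull out 2: (2/899) = -1  (since 899 mod 8 = 3)
  pull out 2: (2/899) = -1  (since 899 mod 8 = 3)
  pull out 2: (2/899) = -1  (since 899 mod 8 = 3)
  reciprocity: (7/899) -> -(899/7)
  reduce: (3/7)
  reciprocity: (3/7) -> -(7/3)
  reduce: (1/3)
  (1/3) = 1
Product of signs = -1

-1


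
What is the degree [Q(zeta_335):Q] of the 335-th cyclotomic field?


The degree equals Euler's totient phi(335).
335 = 5 * 67
phi(335) = 264

264


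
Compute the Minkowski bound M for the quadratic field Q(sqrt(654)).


d = 654, d mod 4 = 2, so disc(K) = 4d = 2616; |disc(K)| = 2616
Real quadratic field, so n = 2, s = r2 = 0, r1 = 2
M = (n!/n^n) * (4/pi)^s * sqrt(|disc(K)|) = (2!/2^2) * (4/pi)^0 * sqrt(2616)
= 0.5 * 1.000000 * 51.146847
= 25.5734

25.5734


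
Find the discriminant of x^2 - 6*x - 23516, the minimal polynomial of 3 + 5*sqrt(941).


The element 3 + 5*sqrt(941) has minimal polynomial:
x^2 - 6*x - 23516
Discriminant = (-6)^2 - 4*(-23516)
= 36 + 94064
= 94100

94100


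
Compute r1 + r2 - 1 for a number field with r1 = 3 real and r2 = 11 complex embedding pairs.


By Dirichlet's unit theorem:
rank = r1 + r2 - 1
= 3 + 11 - 1
= 13

13


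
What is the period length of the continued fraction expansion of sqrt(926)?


Run the CF algorithm for sqrt(926).
a_0 = floor(sqrt(926)) = 30; set m_0=0, q_0=1.
Recurrence: m' = q*a - m,  q' = (d - m'^2)/q,  a' = floor((a_0 + m')/q').
  step 1: m=30, q=26, a=2
  step 2: m=22, q=17, a=3
  step 3: m=29, q=5, a=11
  step 4: m=26, q=50, a=1
  step 5: m=24, q=7, a=7
  step 6: m=25, q=43, a=1
  step 7: m=18, q=14, a=3
  step 8: m=24, q=25, a=2
  step 9: m=26, q=10, a=5
  step 10: m=24, q=35, a=1
  step 11: m=11, q=23, a=1
  step 12: m=12, q=34, a=1
  step 13: m=22, q=13, a=4
  step 14: m=30, q=2, a=30
  step 15: m=30, q=13, a=4
  step 16: m=22, q=34, a=1
  step 17: m=12, q=23, a=1
  step 18: m=11, q=35, a=1
  step 19: m=24, q=10, a=5
  step 20: m=26, q=25, a=2
  step 21: m=24, q=14, a=3
  step 22: m=18, q=43, a=1
  step 23: m=25, q=7, a=7
  step 24: m=24, q=50, a=1
  step 25: m=26, q=5, a=11
  step 26: m=29, q=17, a=3
  step 27: m=22, q=26, a=2
  step 28: m=30, q=1, a=60
a_28 = 2*a_0 = 60, so the period closes here.
sqrt(926) = [30; 2, 3, 11, 1, 7, 1, 3, 2, 5, 1, 1, 1, 4, 30, 4, 1, 1, 1, 5, 2, 3, 1, 7, 1, 11, 3, 2, 60]
Period length = 28

28


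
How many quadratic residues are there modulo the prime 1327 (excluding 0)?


For prime p, the number of non-zero quadratic residues is (p-1)/2.
= (1327-1)/2
= 663

663


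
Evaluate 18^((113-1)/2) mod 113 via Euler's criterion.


p = 113 is prime and the exponent is (p-1)/2 = 56, so by Euler's criterion 18^56 = (18/113) = +1 or -1 mod 113.
Compute by square-and-multiply:
  56 = 32 + 16 + 8 (binary 111000)
  Repeated squaring mod 113: 18^1 = 18, 18^2 = 98, 18^4 = 112, 18^8 = 1, 18^16 = 1, 18^32 = 1
  18^56 = 18^32 * 18^16 * 18^8 = 1 * 1 * 1 mod 113
    1 * 1 = 1 = 1 mod 113
    1 * 1 = 1 = 1 mod 113
  18^56 = 1 mod 113
Result 1: 18 is a quadratic residue mod 113.
18^56 mod 113 = 1

1


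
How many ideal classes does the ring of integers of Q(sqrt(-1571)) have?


K = Q(sqrt(-1571)). d mod 4 = 1, so D = disc(K) = d = -1571
h(K) equals the number of primitive reduced positive-definite forms (a, b, c) = a*x^2 + b*x*y + c*y^2 with b^2 - 4ac = D,
where reduced means |b| <= a <= c, with b >= 0 whenever |b| = a or a = c, and primitive means gcd(a, b, c) = 1.
Reduced forces 3a^2 <= |D| = 1571, so 1 <= a <= 22; b must have the parity of D, and c = (b^2 - D)/(4a) must be an integer >= a.
Enumerate a = 1..22, b in [-a, a]:
  a=1: (1, 1, 393)  [1]
  a=2: none
  a=3: (3, -1, 131), (3, 1, 131)  [2]
  a=4: none
  a=5: (5, -3, 79), (5, 3, 79)  [2]
  a=6: none
  a=7: (7, -5, 57), (7, 5, 57)  [2]
  a=8: none
  a=9: (9, -7, 45), (9, 7, 45)  [2]
  a=10..14: none
  a=15: (15, -13, 29), (15, -7, 27), (15, 7, 27), (15, 13, 29)  [4]
  a=16..18: none
  a=19: (19, -5, 21), (19, 5, 21)  [2]
  a=20: none
  a=21: (21, -19, 23), (21, 19, 23)  [2]
  a=22: none
Total reduced forms: 1 + 2 + 2 + 2 + 2 + 4 + 2 + 2 = 17
h = 17

17


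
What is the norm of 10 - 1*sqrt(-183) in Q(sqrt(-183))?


N(a + b*sqrt(d)) = a^2 - d*b^2
= (10)^2 - (-183)*(-1)^2
= 100 + 183
= 283

283


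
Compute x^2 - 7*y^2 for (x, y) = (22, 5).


x^2 - d*y^2
= 22^2 - 7*5^2
= 484 - 175
= 309

309


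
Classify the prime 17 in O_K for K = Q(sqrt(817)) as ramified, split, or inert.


K = Q(sqrt(817)). Since d mod 4 = 1, disc(K) = 817.
Check p | disc: 817 mod 17 = 1.
p does not divide disc. Compute Legendre symbol (d/p):
1^((17-1)/2) mod 17 = 1
(d/p) = 1, so p splits: (p) = P*P' with e=1, f=1, g=2.
Therefore p is split.

split


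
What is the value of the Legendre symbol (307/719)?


p = 719 is prime, so compute (307/719) with the reciprocity algorithm (Jacobi-symbol steps: pull out 2s via (2/n), flip via reciprocity, reduce):
  reciprocity: (307/719) -> -(719/307)
  reduce: (105/307)
  reciprocity: (105/307) -> +(307/105)
  reduce: (97/105)
  reciprocity: (97/105) -> +(105/97)
  reduce: (8/97)
  pull out 2: (2/97) = +1  (since 97 mod 8 = 1)
  pull out 2: (2/97) = +1  (since 97 mod 8 = 1)
  pull out 2: (2/97) = +1  (since 97 mod 8 = 1)
  (1/97) = 1
Product of signs = -1
(307/719) = -1

-1


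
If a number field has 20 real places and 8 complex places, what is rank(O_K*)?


By Dirichlet's unit theorem:
rank = r1 + r2 - 1
= 20 + 8 - 1
= 27

27


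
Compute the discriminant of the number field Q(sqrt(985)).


For K = Q(sqrt(d)) with d squarefree: disc(K) = d if d = 1 mod 4, and disc(K) = 4d if d = 2 or 3 mod 4.
Here d = 985, and d mod 4 = 1.
d = 1 mod 4 (O_K = Z[(1+sqrt(d))/2]), so disc(K) = d = 985

985
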